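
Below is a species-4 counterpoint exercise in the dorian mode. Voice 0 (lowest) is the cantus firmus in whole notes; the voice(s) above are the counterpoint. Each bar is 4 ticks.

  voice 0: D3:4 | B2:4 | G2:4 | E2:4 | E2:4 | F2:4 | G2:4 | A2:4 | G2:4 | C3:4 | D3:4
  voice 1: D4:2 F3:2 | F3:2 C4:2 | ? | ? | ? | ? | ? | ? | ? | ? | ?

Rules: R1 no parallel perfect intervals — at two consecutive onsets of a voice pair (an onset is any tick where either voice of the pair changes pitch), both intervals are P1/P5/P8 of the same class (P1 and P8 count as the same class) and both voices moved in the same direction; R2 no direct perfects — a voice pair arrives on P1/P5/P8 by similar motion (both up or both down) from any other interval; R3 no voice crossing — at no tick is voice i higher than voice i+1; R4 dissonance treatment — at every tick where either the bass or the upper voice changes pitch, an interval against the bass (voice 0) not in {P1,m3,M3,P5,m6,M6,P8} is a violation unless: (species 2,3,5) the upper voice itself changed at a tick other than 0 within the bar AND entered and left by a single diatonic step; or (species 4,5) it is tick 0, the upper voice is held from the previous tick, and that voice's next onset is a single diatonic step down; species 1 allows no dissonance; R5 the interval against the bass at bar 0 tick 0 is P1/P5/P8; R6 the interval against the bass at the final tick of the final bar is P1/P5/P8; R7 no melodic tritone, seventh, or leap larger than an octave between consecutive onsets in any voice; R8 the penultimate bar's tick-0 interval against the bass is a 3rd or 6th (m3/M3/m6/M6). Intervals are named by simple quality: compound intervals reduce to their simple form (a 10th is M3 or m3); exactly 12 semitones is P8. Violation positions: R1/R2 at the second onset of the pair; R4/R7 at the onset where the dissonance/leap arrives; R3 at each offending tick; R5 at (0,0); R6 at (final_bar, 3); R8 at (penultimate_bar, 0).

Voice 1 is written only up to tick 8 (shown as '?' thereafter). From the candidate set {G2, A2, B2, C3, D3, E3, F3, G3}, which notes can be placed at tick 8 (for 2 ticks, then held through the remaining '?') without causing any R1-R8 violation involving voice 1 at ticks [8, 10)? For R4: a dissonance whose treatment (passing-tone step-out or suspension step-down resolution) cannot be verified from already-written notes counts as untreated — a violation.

G2: violates R2,R7
A2: violates R4,R7
B2: violates R7
C3: violates R4
D3: violates R2,R7
E3: legal
F3: violates R4
G3: violates R2

{E3}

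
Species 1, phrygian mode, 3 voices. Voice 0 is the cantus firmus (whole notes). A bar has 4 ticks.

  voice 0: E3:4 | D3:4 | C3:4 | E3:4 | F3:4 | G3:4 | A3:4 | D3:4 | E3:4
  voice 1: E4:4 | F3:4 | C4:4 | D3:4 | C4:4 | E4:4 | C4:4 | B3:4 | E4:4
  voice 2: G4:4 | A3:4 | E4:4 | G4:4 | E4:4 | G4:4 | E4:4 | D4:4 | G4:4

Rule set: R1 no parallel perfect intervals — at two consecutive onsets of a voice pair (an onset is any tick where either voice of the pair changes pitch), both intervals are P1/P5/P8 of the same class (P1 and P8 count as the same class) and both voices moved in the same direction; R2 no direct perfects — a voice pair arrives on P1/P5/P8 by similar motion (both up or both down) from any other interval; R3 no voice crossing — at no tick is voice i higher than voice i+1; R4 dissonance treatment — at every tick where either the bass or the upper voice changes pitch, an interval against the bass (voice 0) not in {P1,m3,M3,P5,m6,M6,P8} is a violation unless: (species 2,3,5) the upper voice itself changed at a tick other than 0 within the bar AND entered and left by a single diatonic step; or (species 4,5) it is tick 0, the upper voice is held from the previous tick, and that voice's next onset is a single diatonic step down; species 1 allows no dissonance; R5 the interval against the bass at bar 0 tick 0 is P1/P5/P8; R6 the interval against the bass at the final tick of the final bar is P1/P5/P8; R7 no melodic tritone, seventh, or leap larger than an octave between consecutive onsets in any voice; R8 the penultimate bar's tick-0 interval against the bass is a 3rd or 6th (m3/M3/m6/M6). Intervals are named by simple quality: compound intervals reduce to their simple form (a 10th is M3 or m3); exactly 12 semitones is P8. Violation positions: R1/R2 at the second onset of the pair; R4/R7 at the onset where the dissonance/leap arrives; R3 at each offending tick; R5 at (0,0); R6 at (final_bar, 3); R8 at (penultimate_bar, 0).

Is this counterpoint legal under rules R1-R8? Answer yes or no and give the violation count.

No (18 violations)

bar 0: v0=E3 v1=E4 v2=G4 (m3)
bar 1: v0=D3 v1=F3 v2=A3 (P5)
bar 2: v0=C3 v1=C4 v2=E4 (M3)
bar 3: v0=E3 v1=D3 v2=G4 (m3)
bar 4: v0=F3 v1=C4 v2=E4 (M7)
bar 5: v0=G3 v1=E4 v2=G4 (P8)
bar 6: v0=A3 v1=C4 v2=E4 (P5)
bar 7: v0=D3 v1=B3 v2=D4 (P8)
bar 8: v0=E3 v1=E4 v2=G4 (m3)
  R5 @ bar0.0: opens on m3
  R2 @ bar1.0: E3/G4 m3 -> D3/A3 P5 similar
  R7 @ bar1.0: E4->F3 leap 11st
  R7 @ bar1.0: G4->A3 leap 10st
  R3 @ bar3.0: E3 above D3
  R4 @ bar3.0: E3/D3 M2 untreated
  R7 @ bar3.0: C4->D3 leap 10st
  R3 @ bar3.1: E3 above D3
  R3 @ bar3.2: E3 above D3
  R3 @ bar3.3: E3 above D3
  R2 @ bar4.0: E3/D3 M2 -> F3/C4 P5 similar
  R4 @ bar4.0: F3/E4 M7 untreated
  R7 @ bar4.0: D3->C4 leap 10st
  R2 @ bar5.0: F3/E4 M7 -> G3/G4 P8 similar
  R2 @ bar7.0: A3/E4 P5 -> D3/D4 P8 similar
  R8 @ bar7.0: penult P8 not 3rd/6th
  R2 @ bar8.0: D3/B3 M6 -> E3/E4 P8 similar
  R6 @ bar8.3: closes on m3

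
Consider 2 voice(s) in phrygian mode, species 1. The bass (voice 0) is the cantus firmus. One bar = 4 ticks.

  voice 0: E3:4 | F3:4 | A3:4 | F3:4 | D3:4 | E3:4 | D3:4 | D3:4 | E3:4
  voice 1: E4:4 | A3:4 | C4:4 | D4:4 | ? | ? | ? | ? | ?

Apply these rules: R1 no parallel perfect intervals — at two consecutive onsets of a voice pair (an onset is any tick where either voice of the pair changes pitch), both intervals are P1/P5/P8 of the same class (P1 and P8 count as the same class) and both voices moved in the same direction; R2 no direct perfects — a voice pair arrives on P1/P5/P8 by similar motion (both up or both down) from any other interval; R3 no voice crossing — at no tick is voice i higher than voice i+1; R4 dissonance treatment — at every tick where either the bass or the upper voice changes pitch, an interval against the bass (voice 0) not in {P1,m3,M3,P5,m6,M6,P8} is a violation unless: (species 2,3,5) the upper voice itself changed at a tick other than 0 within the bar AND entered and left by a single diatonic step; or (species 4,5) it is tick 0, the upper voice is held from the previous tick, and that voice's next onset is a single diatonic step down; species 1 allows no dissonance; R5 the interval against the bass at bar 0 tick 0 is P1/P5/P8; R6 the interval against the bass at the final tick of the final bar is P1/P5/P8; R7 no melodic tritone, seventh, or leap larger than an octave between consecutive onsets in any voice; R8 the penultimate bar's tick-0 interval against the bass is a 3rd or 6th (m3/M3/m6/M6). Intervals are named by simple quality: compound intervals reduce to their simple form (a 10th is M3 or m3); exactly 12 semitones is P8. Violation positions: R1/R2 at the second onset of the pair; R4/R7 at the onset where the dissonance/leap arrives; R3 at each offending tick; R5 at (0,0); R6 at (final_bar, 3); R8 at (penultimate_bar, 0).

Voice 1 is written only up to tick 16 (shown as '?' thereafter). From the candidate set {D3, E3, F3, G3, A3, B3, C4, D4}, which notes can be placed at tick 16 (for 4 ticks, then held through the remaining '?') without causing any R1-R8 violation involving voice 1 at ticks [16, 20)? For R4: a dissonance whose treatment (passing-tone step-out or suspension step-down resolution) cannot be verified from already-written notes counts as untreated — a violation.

D3: violates R2
E3: violates R4,R7
F3: legal
G3: violates R4
A3: violates R2
B3: legal
C4: violates R4
D4: legal

{B3, D4, F3}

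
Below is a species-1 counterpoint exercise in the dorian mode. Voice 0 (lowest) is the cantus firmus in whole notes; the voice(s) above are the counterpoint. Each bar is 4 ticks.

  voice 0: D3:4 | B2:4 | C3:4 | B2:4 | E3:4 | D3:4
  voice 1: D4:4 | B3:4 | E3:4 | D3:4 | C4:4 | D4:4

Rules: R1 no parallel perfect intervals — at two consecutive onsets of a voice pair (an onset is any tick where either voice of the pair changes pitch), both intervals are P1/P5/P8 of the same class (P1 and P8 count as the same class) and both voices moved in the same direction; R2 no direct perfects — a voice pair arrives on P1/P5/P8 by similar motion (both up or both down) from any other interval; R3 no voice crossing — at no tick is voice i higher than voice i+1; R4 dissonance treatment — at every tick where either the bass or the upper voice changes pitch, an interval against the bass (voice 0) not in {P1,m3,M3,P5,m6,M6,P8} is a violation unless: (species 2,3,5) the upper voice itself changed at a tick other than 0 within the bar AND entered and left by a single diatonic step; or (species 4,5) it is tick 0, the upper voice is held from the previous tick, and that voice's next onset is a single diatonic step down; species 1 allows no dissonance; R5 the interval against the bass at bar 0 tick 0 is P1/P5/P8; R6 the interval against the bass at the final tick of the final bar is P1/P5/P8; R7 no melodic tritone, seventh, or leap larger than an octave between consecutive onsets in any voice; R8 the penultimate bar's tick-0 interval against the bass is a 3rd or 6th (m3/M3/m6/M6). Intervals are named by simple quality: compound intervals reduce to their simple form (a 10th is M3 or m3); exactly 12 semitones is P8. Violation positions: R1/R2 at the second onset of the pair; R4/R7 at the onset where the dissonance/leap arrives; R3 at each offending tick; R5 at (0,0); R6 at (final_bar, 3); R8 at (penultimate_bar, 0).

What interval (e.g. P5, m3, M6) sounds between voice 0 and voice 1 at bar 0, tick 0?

P8

voice 0=D3 voice 1=D4 -> P8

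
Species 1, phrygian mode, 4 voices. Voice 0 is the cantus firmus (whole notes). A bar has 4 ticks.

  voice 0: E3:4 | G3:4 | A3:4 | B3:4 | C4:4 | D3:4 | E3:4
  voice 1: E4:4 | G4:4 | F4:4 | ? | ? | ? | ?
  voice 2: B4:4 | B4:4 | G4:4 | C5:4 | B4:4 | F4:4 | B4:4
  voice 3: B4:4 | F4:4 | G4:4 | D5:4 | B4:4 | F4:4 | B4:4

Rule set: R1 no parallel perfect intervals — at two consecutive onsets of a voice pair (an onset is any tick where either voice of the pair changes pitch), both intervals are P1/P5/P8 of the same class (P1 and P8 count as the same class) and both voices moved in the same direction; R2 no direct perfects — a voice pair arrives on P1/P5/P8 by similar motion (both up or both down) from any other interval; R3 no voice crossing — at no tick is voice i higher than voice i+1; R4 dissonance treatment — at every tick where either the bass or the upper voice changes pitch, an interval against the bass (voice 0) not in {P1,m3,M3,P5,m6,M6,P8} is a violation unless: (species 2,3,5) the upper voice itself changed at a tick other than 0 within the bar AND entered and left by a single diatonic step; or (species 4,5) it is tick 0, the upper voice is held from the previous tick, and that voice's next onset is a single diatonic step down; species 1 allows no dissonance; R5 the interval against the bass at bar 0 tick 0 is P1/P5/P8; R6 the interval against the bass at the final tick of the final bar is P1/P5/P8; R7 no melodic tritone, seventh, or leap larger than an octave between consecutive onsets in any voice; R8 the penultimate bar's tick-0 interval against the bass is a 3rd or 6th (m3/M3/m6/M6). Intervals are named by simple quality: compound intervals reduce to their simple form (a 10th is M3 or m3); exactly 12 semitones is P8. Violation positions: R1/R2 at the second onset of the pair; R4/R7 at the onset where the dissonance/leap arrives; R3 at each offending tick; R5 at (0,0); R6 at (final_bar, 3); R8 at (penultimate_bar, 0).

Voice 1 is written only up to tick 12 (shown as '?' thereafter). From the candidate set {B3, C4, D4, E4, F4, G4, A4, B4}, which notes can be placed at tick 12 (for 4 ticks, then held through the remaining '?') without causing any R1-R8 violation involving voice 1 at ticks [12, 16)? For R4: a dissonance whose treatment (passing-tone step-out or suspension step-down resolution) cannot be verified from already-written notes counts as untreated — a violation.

{D4}

B3: violates R7
C4: violates R4
D4: legal
E4: violates R4
F4: violates R4
G4: violates R2
A4: violates R4
B4: violates R2,R7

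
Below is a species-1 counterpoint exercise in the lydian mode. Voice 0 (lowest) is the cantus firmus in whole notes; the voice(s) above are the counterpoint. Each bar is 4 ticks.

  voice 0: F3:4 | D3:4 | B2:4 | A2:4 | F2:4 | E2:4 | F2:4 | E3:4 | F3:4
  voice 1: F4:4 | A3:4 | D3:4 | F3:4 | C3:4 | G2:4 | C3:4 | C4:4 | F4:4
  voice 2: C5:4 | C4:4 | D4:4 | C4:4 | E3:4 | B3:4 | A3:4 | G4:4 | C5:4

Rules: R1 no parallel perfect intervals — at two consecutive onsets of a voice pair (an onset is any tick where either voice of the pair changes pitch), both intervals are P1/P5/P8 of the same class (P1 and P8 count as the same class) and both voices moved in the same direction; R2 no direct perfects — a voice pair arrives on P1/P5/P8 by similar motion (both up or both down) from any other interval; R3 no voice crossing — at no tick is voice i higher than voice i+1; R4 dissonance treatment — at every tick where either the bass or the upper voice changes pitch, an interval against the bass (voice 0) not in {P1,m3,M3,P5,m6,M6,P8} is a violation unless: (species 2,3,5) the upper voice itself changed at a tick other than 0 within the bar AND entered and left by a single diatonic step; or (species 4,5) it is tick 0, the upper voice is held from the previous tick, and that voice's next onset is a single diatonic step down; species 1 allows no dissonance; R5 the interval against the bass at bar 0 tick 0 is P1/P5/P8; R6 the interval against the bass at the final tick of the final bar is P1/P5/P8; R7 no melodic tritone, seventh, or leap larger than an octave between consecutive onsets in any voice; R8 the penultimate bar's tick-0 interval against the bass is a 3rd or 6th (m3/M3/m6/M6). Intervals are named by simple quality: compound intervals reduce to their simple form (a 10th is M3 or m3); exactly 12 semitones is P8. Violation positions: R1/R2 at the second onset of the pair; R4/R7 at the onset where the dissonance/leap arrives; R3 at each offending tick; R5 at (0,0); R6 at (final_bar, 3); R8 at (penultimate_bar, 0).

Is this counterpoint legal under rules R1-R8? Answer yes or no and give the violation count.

bar 0: v0=F3 v1=F4 v2=C5 (P5)
bar 1: v0=D3 v1=A3 v2=C4 (m7)
bar 2: v0=B2 v1=D3 v2=D4 (m3)
bar 3: v0=A2 v1=F3 v2=C4 (m3)
bar 4: v0=F2 v1=C3 v2=E3 (M7)
bar 5: v0=E2 v1=G2 v2=B3 (P5)
bar 6: v0=F2 v1=C3 v2=A3 (M3)
bar 7: v0=E3 v1=C4 v2=G4 (m3)
bar 8: v0=F3 v1=F4 v2=C5 (P5)
  R2 @ bar1.0: F3/F4 P8 -> D3/A3 P5 similar
  R4 @ bar1.0: D3/C4 m7 untreated
  R2 @ bar4.0: A2/F3 m6 -> F2/C3 P5 similar
  R4 @ bar4.0: F2/E3 M7 untreated
  R2 @ bar6.0: E2/G2 m3 -> F2/C3 P5 similar
  R2 @ bar7.0: C3/A3 M6 -> C4/G4 P5 similar
  R7 @ bar7.0: F2->E3 leap 11st
  R7 @ bar7.0: A3->G4 leap 10st
  R1 @ bar8.0: C4/G4 P5 -> F4/C5 P5 similar
  R2 @ bar8.0: E3/C4 m6 -> F3/F4 P8 similar
  R2 @ bar8.0: E3/G4 m3 -> F3/C5 P5 similar

No (11 violations)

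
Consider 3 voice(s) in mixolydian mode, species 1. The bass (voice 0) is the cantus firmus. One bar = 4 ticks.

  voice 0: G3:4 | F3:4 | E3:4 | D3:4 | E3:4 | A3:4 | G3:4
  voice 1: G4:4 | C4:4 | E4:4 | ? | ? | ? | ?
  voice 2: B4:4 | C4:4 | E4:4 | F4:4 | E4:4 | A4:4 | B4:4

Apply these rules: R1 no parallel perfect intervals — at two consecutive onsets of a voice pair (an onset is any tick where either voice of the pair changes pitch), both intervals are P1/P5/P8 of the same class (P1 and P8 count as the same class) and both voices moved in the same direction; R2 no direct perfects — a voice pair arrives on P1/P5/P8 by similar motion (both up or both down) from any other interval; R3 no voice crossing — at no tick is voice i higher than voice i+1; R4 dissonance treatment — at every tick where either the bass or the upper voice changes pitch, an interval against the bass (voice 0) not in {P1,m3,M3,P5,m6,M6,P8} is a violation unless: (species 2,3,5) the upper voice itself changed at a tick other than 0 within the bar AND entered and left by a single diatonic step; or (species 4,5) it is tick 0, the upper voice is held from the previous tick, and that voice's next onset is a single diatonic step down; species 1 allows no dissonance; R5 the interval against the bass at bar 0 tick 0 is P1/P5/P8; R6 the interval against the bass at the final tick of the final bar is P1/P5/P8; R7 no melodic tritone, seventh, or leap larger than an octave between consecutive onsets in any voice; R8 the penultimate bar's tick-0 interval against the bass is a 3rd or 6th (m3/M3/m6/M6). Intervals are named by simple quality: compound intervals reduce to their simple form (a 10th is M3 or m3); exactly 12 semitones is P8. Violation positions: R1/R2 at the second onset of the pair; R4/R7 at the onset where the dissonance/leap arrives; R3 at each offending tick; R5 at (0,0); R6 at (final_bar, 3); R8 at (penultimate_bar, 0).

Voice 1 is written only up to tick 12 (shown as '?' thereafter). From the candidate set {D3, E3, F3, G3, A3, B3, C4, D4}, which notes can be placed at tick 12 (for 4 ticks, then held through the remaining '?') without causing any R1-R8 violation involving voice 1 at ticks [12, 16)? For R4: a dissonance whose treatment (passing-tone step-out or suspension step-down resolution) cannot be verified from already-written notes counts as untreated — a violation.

{B3}

D3: violates R1,R7
E3: violates R4
F3: violates R7
G3: violates R4
A3: violates R2
B3: legal
C4: violates R4
D4: violates R1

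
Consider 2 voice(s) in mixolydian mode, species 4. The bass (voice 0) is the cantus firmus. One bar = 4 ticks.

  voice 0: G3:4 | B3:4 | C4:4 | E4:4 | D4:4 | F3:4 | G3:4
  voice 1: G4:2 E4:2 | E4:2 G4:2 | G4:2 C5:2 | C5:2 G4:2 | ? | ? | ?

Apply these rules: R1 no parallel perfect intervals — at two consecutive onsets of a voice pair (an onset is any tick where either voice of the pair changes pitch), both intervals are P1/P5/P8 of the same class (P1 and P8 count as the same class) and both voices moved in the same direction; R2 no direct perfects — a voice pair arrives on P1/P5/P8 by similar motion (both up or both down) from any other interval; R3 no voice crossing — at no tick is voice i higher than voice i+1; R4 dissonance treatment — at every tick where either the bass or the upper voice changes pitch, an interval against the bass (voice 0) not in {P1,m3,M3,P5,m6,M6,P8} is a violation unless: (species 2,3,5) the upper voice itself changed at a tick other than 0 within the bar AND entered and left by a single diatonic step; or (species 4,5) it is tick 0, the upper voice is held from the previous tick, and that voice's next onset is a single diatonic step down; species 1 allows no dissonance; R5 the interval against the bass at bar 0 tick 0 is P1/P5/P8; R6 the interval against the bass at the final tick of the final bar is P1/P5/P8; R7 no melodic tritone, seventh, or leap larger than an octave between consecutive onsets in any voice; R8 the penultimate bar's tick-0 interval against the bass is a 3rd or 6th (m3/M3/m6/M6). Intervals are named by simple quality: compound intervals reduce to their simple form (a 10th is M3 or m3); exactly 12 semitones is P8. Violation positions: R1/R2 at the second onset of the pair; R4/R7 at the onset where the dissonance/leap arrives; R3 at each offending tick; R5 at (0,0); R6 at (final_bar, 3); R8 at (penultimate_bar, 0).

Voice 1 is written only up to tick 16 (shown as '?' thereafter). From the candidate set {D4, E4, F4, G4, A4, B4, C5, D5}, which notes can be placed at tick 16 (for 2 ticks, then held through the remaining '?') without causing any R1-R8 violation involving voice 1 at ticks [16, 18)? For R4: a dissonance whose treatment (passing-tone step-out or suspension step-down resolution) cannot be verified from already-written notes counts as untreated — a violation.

D4: violates R2
E4: violates R4
F4: legal
G4: violates R4
A4: legal
B4: legal
C5: violates R4
D5: legal

{A4, B4, D5, F4}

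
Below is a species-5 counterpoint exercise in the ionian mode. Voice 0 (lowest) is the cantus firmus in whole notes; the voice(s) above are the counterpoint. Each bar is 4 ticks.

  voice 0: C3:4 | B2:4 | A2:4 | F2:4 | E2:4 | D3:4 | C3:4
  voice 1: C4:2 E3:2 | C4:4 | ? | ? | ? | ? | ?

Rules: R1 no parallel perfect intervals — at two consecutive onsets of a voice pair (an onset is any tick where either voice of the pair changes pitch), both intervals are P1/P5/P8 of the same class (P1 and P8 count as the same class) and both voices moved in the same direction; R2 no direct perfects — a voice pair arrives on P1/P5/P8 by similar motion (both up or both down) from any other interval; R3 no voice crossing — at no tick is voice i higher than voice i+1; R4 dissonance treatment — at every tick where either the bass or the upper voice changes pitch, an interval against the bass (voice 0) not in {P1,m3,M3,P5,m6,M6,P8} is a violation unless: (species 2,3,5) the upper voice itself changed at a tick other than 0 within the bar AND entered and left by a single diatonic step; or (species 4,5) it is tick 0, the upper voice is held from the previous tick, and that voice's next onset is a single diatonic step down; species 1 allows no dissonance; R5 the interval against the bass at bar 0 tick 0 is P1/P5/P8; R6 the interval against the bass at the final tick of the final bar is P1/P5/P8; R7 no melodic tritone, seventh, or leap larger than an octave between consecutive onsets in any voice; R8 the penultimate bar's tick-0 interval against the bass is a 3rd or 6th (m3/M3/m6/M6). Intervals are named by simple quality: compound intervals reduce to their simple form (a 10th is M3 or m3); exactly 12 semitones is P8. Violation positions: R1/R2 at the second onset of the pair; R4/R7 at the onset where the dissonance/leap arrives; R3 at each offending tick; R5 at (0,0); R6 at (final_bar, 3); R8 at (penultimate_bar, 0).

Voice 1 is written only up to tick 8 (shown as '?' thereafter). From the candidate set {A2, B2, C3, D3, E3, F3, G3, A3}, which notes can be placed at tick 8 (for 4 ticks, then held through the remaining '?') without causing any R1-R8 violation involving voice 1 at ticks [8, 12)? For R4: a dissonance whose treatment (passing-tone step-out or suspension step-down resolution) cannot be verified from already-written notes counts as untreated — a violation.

A2: violates R2,R7
B2: violates R4,R7
C3: legal
D3: violates R4,R7
E3: violates R2
F3: legal
G3: violates R4
A3: violates R2

{C3, F3}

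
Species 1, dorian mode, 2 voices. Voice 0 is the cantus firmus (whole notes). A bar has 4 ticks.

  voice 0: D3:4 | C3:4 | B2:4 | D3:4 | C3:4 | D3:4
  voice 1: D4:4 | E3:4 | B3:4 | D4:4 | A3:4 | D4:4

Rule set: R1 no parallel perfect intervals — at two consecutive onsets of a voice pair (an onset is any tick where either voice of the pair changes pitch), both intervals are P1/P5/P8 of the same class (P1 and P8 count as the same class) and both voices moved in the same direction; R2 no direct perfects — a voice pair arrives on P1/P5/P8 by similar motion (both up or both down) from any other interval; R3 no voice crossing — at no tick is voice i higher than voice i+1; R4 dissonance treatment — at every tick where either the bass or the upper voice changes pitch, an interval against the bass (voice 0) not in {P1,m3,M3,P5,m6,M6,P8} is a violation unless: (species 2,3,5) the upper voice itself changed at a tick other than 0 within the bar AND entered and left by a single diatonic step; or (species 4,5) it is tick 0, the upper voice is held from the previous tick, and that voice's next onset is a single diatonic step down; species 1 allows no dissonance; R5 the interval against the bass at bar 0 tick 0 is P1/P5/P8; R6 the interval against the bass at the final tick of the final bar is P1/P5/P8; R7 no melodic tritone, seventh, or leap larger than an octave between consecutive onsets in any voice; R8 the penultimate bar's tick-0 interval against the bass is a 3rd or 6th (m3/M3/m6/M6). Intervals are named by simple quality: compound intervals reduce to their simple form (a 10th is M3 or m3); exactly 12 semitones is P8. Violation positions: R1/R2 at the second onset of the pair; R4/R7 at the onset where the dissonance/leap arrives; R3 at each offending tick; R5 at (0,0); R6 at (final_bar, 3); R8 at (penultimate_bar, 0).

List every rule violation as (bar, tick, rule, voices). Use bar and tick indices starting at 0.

bar 0: v0=D3 v1=D4 downbeat P8
bar 1: v0=C3 v1=E3 downbeat M3
bar 2: v0=B2 v1=B3 downbeat P8
bar 3: v0=D3 v1=D4 downbeat P8
bar 4: v0=C3 v1=A3 downbeat M6
bar 5: v0=D3 v1=D4 downbeat P8
  -> R7 @ bar 1 tick 0 v(1,): D4->E3 leap 10st
  -> R1 @ bar 3 tick 0 v(0, 1): B2/B3 P8 -> D3/D4 P8 similar
  -> R2 @ bar 5 tick 0 v(0, 1): C3/A3 M6 -> D3/D4 P8 similar

(1, 0, R7, (1,))
(3, 0, R1, (0, 1))
(5, 0, R2, (0, 1))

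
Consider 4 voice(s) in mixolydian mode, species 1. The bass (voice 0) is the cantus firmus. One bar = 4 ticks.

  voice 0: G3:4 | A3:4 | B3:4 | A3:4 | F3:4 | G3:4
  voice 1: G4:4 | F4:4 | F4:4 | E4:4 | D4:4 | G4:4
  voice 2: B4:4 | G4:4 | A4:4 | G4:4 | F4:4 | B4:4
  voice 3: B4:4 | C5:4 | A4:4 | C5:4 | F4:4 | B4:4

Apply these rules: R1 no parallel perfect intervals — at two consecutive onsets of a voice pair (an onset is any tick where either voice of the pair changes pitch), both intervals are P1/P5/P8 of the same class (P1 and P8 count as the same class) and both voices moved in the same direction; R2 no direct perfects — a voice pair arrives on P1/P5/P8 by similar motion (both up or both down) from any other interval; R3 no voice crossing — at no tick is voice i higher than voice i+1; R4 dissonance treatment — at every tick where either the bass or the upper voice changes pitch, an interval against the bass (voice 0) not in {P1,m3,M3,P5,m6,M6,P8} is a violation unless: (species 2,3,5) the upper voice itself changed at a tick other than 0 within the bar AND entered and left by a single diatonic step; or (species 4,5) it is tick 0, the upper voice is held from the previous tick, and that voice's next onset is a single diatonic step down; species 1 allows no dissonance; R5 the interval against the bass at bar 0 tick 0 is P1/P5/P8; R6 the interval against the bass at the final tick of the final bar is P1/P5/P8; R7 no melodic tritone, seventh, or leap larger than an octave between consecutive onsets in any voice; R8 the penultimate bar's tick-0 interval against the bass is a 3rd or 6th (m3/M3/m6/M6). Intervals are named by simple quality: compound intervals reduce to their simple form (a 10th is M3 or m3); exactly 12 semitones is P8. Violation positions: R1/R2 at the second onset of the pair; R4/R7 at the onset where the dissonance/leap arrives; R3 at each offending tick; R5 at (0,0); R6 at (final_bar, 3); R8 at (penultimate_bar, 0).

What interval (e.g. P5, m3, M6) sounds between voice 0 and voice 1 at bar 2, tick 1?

voice 0=B3 voice 1=F4 -> TT

TT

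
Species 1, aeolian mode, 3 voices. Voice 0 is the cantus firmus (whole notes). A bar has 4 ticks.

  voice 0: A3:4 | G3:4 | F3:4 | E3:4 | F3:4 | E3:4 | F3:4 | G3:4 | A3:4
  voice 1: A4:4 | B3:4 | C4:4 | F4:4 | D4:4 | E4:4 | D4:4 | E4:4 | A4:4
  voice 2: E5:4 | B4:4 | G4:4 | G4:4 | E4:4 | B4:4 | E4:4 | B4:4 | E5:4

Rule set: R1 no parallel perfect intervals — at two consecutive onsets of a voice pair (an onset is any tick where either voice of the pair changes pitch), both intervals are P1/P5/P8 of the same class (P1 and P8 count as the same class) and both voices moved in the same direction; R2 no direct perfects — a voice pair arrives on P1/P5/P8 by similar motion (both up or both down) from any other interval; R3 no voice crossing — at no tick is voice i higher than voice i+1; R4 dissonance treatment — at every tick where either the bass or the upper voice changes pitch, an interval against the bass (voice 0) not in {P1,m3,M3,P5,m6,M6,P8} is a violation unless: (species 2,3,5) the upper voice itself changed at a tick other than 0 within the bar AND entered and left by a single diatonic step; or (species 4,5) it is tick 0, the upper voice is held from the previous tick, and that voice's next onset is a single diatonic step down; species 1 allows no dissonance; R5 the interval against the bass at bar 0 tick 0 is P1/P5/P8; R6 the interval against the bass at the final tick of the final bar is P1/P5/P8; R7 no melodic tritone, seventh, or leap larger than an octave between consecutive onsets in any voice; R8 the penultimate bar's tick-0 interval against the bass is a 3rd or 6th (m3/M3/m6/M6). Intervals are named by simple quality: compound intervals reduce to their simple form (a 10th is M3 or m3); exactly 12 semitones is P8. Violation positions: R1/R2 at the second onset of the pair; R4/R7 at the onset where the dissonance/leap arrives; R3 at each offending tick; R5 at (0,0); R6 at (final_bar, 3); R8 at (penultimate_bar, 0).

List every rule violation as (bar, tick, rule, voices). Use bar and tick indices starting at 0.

(1, 0, R2, (1, 2))
(1, 0, R7, (1,))
(2, 0, R4, (0, 2))
(3, 0, R4, (0, 1))
(4, 0, R4, (0, 2))
(5, 0, R2, (1, 2))
(6, 0, R4, (0, 2))
(7, 0, R2, (1, 2))
(8, 0, R1, (1, 2))
(8, 0, R2, (0, 1))
(8, 0, R2, (0, 2))

bar 0: v0=A3 v1=A4 v2=E5 downbeat P5
bar 1: v0=G3 v1=B3 v2=B4 downbeat M3
bar 2: v0=F3 v1=C4 v2=G4 downbeat M2
bar 3: v0=E3 v1=F4 v2=G4 downbeat m3
bar 4: v0=F3 v1=D4 v2=E4 downbeat M7
bar 5: v0=E3 v1=E4 v2=B4 downbeat P5
bar 6: v0=F3 v1=D4 v2=E4 downbeat M7
bar 7: v0=G3 v1=E4 v2=B4 downbeat M3
bar 8: v0=A3 v1=A4 v2=E5 downbeat P5
  -> R2 @ bar 1 tick 0 v(1, 2): A4/E5 P5 -> B3/B4 P8 similar
  -> R7 @ bar 1 tick 0 v(1,): A4->B3 leap 10st
  -> R4 @ bar 2 tick 0 v(0, 2): F3/G4 M2 untreated
  -> R4 @ bar 3 tick 0 v(0, 1): E3/F4 m2 untreated
  -> R4 @ bar 4 tick 0 v(0, 2): F3/E4 M7 untreated
  -> R2 @ bar 5 tick 0 v(1, 2): D4/E4 M2 -> E4/B4 P5 similar
  -> R4 @ bar 6 tick 0 v(0, 2): F3/E4 M7 untreated
  -> R2 @ bar 7 tick 0 v(1, 2): D4/E4 M2 -> E4/B4 P5 similar
  -> R1 @ bar 8 tick 0 v(1, 2): E4/B4 P5 -> A4/E5 P5 similar
  -> R2 @ bar 8 tick 0 v(0, 1): G3/E4 M6 -> A3/A4 P8 similar
  -> R2 @ bar 8 tick 0 v(0, 2): G3/B4 M3 -> A3/E5 P5 similar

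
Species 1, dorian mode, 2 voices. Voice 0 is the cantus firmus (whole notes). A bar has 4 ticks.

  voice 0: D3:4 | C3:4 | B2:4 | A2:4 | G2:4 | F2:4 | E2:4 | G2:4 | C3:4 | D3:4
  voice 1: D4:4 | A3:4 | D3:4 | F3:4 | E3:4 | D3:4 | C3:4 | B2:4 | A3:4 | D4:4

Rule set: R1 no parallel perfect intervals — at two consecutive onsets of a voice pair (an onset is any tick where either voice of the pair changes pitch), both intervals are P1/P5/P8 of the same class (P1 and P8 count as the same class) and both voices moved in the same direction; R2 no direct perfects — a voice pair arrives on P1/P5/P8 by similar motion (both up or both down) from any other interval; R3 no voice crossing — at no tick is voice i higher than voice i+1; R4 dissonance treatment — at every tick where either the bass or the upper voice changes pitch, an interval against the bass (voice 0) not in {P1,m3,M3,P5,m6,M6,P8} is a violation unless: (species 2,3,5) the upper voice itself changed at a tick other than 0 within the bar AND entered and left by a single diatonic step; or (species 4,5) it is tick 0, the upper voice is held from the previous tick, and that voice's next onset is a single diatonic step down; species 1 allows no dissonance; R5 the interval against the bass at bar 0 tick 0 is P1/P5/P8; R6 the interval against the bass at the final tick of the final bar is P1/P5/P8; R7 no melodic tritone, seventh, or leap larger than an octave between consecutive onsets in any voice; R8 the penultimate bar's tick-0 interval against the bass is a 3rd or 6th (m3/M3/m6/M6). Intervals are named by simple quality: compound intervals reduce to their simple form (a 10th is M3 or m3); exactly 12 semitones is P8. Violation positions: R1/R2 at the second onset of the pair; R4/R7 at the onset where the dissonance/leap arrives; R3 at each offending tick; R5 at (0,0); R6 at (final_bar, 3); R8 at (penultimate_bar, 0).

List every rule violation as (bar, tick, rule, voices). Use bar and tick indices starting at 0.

bar 0: v0=D3 v1=D4 downbeat P8
bar 1: v0=C3 v1=A3 downbeat M6
bar 2: v0=B2 v1=D3 downbeat m3
bar 3: v0=A2 v1=F3 downbeat m6
bar 4: v0=G2 v1=E3 downbeat M6
bar 5: v0=F2 v1=D3 downbeat M6
bar 6: v0=E2 v1=C3 downbeat m6
bar 7: v0=G2 v1=B2 downbeat M3
bar 8: v0=C3 v1=A3 downbeat M6
bar 9: v0=D3 v1=D4 downbeat P8
  -> R7 @ bar 8 tick 0 v(1,): B2->A3 leap 10st
  -> R2 @ bar 9 tick 0 v(0, 1): C3/A3 M6 -> D3/D4 P8 similar

(8, 0, R7, (1,))
(9, 0, R2, (0, 1))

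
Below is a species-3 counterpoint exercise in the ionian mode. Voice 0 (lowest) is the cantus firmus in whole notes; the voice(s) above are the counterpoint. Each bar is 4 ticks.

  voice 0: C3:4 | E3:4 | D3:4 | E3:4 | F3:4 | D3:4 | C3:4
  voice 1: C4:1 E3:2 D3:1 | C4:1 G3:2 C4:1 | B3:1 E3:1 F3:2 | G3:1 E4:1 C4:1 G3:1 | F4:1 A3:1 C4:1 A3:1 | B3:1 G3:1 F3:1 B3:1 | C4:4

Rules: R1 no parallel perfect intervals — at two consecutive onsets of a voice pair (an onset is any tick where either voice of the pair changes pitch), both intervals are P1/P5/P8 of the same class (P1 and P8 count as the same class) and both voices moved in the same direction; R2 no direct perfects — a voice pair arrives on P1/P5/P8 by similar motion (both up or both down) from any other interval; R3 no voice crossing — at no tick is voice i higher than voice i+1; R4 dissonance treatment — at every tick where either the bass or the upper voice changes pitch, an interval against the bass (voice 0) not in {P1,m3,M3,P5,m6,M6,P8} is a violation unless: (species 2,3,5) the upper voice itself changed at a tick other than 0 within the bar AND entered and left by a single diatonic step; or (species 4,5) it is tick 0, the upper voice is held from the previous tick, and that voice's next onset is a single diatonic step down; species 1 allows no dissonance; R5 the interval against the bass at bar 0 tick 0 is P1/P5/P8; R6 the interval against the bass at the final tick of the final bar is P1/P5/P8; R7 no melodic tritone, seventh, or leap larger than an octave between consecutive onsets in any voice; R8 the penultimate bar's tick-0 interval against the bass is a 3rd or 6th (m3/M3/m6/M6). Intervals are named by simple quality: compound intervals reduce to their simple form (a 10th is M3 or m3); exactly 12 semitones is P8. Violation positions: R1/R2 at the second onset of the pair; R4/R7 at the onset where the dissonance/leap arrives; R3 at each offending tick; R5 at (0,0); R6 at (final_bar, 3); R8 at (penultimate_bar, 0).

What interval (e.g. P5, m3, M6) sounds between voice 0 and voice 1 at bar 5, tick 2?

voice 0=D3 voice 1=F3 -> m3

m3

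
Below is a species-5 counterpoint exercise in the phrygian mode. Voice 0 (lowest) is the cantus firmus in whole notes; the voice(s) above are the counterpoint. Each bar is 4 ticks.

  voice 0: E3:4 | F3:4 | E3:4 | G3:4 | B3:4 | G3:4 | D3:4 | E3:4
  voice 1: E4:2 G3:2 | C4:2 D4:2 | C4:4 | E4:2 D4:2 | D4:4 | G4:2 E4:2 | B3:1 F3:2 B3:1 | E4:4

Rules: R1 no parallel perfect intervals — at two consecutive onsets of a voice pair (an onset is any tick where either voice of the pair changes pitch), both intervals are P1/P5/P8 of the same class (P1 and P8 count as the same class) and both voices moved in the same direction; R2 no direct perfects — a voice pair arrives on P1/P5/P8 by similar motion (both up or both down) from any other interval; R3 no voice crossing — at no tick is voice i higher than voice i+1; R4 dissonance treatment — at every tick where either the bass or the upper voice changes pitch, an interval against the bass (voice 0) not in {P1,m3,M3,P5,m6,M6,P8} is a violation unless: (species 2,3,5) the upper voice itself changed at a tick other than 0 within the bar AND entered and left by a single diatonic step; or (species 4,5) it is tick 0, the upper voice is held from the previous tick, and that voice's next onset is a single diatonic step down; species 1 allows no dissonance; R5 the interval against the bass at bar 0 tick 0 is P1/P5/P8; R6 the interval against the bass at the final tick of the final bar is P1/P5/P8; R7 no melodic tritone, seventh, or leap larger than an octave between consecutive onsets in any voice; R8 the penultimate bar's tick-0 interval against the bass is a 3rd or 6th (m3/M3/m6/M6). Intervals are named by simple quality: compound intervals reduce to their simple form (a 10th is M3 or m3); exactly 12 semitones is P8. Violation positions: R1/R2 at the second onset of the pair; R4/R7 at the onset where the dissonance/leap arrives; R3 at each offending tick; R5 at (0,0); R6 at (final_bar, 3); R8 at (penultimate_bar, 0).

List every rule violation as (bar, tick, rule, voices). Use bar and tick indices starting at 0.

(1, 0, R2, (0, 1))
(6, 1, R7, (1,))
(6, 3, R7, (1,))
(7, 0, R2, (0, 1))

bar 0: v0=E3 v1=E4 downbeat P8
bar 1: v0=F3 v1=C4 downbeat P5
bar 2: v0=E3 v1=C4 downbeat m6
bar 3: v0=G3 v1=E4 downbeat M6
bar 4: v0=B3 v1=D4 downbeat m3
bar 5: v0=G3 v1=G4 downbeat P8
bar 6: v0=D3 v1=B3 downbeat M6
bar 7: v0=E3 v1=E4 downbeat P8
  -> R2 @ bar 1 tick 0 v(0, 1): E3/G3 m3 -> F3/C4 P5 similar
  -> R7 @ bar 6 tick 1 v(1,): B3->F3 leap 6st
  -> R7 @ bar 6 tick 3 v(1,): F3->B3 leap 6st
  -> R2 @ bar 7 tick 0 v(0, 1): D3/B3 M6 -> E3/E4 P8 similar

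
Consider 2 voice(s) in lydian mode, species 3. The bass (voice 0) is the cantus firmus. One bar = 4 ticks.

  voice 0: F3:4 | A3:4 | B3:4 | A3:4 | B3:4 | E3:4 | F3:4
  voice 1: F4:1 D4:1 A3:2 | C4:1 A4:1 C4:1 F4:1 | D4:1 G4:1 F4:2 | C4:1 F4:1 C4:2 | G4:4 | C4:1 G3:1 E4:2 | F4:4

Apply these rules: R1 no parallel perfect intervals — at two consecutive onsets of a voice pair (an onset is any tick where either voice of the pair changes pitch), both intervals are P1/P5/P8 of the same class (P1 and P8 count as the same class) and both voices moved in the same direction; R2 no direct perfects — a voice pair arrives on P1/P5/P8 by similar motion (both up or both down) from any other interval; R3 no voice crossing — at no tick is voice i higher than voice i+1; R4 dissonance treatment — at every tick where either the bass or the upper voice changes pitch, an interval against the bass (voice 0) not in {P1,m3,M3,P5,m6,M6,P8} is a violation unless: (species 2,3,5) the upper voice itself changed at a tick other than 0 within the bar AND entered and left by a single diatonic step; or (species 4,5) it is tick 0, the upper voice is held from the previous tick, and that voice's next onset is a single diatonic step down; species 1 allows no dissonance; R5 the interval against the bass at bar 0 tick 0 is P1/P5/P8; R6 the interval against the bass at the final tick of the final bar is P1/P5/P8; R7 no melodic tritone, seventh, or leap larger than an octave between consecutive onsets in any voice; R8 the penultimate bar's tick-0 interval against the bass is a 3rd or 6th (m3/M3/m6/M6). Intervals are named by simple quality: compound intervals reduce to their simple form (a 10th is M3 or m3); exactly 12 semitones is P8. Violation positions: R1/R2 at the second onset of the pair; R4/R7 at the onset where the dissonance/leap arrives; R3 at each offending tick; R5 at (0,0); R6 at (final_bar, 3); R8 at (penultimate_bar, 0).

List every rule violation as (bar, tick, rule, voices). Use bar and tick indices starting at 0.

bar 0: v0=F3 v1=F4 downbeat P8
bar 1: v0=A3 v1=C4 downbeat m3
bar 2: v0=B3 v1=D4 downbeat m3
bar 3: v0=A3 v1=C4 downbeat m3
bar 4: v0=B3 v1=G4 downbeat m6
bar 5: v0=E3 v1=C4 downbeat m6
bar 6: v0=F3 v1=F4 downbeat P8
  -> R4 @ bar 2 tick 2 v(0, 1): B3/F4 TT untreated
  -> R1 @ bar 6 tick 0 v(0, 1): E3/E4 P8 -> F3/F4 P8 similar

(2, 2, R4, (0, 1))
(6, 0, R1, (0, 1))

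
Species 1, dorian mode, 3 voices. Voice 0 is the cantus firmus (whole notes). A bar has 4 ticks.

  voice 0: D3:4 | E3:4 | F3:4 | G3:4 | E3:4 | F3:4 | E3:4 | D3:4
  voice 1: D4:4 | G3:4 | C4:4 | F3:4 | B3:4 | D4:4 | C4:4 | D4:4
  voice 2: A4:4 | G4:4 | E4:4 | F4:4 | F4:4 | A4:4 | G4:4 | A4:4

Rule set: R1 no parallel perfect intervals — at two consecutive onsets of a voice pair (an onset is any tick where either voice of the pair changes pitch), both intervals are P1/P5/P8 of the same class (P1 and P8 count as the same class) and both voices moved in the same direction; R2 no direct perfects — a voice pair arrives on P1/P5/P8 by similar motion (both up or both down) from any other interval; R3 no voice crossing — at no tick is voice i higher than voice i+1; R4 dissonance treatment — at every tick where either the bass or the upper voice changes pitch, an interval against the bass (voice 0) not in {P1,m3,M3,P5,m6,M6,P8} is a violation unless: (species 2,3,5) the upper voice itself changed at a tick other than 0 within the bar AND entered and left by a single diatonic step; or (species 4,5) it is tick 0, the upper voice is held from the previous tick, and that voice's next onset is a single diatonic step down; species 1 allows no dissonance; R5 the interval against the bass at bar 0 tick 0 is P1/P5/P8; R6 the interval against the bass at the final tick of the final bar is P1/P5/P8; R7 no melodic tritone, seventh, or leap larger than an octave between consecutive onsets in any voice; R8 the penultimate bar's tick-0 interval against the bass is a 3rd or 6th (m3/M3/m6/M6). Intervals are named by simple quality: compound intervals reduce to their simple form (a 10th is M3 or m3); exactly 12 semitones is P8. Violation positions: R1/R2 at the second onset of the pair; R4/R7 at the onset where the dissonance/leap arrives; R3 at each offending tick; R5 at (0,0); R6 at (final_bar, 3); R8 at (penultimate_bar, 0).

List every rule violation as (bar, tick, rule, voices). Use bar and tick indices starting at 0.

bar 0: v0=D3 v1=D4 v2=A4 downbeat P5
bar 1: v0=E3 v1=G3 v2=G4 downbeat m3
bar 2: v0=F3 v1=C4 v2=E4 downbeat M7
bar 3: v0=G3 v1=F3 v2=F4 downbeat m7
bar 4: v0=E3 v1=B3 v2=F4 downbeat m2
bar 5: v0=F3 v1=D4 v2=A4 downbeat M3
bar 6: v0=E3 v1=C4 v2=G4 downbeat m3
bar 7: v0=D3 v1=D4 v2=A4 downbeat P5
  -> R2 @ bar 1 tick 0 v(1, 2): D4/A4 P5 -> G3/G4 P8 similar
  -> R2 @ bar 2 tick 0 v(0, 1): E3/G3 m3 -> F3/C4 P5 similar
  -> R4 @ bar 2 tick 0 v(0, 2): F3/E4 M7 untreated
  -> R3 @ bar 3 tick 0 v(0, 1): G3 above F3
  -> R4 @ bar 3 tick 0 v(0, 1): G3/F3 M2 untreated
  -> R4 @ bar 3 tick 0 v(0, 2): G3/F4 m7 untreated
  -> R3 @ bar 3 tick 1 v(0, 1): G3 above F3
  -> R3 @ bar 3 tick 2 v(0, 1): G3 above F3
  -> R3 @ bar 3 tick 3 v(0, 1): G3 above F3
  -> R4 @ bar 4 tick 0 v(0, 2): E3/F4 m2 untreated
  -> R7 @ bar 4 tick 0 v(1,): F3->B3 leap 6st
  -> R2 @ bar 5 tick 0 v(1, 2): B3/F4 TT -> D4/A4 P5 similar
  -> R1 @ bar 6 tick 0 v(1, 2): D4/A4 P5 -> C4/G4 P5 similar
  -> R1 @ bar 7 tick 0 v(1, 2): C4/G4 P5 -> D4/A4 P5 similar

(1, 0, R2, (1, 2))
(2, 0, R2, (0, 1))
(2, 0, R4, (0, 2))
(3, 0, R3, (0, 1))
(3, 0, R4, (0, 1))
(3, 0, R4, (0, 2))
(3, 1, R3, (0, 1))
(3, 2, R3, (0, 1))
(3, 3, R3, (0, 1))
(4, 0, R4, (0, 2))
(4, 0, R7, (1,))
(5, 0, R2, (1, 2))
(6, 0, R1, (1, 2))
(7, 0, R1, (1, 2))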